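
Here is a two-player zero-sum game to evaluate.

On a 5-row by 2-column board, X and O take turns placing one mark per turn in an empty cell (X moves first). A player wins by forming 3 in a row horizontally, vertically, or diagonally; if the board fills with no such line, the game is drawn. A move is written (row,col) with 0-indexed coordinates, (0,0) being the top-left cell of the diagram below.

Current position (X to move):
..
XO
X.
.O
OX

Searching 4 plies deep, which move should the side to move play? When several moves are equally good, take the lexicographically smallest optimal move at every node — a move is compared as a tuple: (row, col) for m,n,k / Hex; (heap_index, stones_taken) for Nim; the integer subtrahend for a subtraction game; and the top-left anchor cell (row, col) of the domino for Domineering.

ply 1, X at ../XO/X./.O/OX | (0,0)=+1→X./XO/X./.O/OX*; (0,1)=-1→.X/XO/X./.O/OX; (2,1)=+1→../XO/XX/.O/OX; (3,0)=+1→../XO/X./XO/OX
ply 2: X./XO/X./.O/OX is terminal -1 (O); from ../XO/X./.O/OX depth 4

X's best at [../XO/X./.O/OX]: (0,0)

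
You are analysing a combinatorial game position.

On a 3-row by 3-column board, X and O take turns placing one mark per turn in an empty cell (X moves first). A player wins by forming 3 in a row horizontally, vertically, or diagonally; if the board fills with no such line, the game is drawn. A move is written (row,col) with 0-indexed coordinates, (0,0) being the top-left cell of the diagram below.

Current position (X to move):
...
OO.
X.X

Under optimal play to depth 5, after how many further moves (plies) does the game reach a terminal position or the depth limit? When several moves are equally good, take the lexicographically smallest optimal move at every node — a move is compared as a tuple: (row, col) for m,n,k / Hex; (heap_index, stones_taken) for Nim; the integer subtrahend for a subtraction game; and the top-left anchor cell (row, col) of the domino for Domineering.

p1 X@[.../OO./X.X]: (0,0)[X../OO./X.X]-1 (0,1)[.X./OO./X.X]-1 (0,2)[..X/OO./X.X]-1 (1,2)[.../OOX/X.X]+1* (2,1)[.../OO./XXX]+1
p2 O@[.../OOX/X.X]: (0,0)[O../OOX/X.X]-1* (0,1)[.O./OOX/X.X]-1 (0,2)[..O/OOX/X.X]-1 (2,1)[.../OOX/XOX]-1
p3 X@[O../OOX/X.X]: (0,1)[OX./OOX/X.X]+1* (0,2)[O.X/OOX/X.X]+1 (2,1)[O../OOX/XXX]+1
p4 O@[OX./OOX/X.X]: (0,2)[OXO/OOX/X.X]-1* (2,1)[OX./OOX/XOX]-1
p5 X@[OXO/OOX/X.X]: (2,1)[OXO/OOX/XXX]+1*
p6 O@[OXO/OOX/XXX] terminal -1; root [.../OO./X.X] d5

PV length from [.../OO./X.X]: 5 plies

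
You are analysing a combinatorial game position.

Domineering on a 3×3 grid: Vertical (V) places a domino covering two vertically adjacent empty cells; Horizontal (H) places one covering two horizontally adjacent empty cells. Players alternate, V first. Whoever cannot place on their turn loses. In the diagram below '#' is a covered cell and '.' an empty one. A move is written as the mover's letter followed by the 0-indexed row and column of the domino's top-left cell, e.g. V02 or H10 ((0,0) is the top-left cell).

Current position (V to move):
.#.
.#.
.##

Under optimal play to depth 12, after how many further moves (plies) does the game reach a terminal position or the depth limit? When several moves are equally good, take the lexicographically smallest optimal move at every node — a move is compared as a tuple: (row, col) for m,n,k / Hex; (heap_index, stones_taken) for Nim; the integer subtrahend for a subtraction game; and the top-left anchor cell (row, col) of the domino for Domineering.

ply 1, V at .#./.#./.## | V00=+1→##./##./.##*; V02=+1→.##/.##/.##; V10=+1→.#./##./###
ply 2: ##./##./.## is terminal -1 (H); from .#./.#./.## depth 12

PV length from [.#./.#./.##]: 1 ply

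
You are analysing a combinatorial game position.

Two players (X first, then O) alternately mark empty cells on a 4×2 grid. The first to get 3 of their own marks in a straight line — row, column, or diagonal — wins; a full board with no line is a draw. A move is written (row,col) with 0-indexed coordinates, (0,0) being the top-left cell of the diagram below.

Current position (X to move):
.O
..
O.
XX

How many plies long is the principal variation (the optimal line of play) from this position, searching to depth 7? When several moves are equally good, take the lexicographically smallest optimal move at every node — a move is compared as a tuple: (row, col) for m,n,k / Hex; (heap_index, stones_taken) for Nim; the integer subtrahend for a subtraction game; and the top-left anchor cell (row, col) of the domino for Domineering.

p1 X@[.O/../O./XX]: (0,0)[XO/../O./XX]+0* (1,0)[.O/X./O./XX]+0 (1,1)[.O/.X/O./XX]+0 (2,1)[.O/../OX/XX]+0
p2 O@[XO/../O./XX]: (1,0)[XO/O./O./XX]+0* (1,1)[XO/.O/O./XX]+0 (2,1)[XO/../OO/XX]+0
p3 X@[XO/O./O./XX]: (1,1)[XO/OX/O./XX]+0* (2,1)[XO/O./OX/XX]+0
p4 O@[XO/OX/O./XX]: (2,1)[XO/OX/OO/XX]+0*
p5 X@[XO/OX/OO/XX] terminal +0; root [.O/../O./XX] d7

PV length from [.O/../O./XX]: 4 plies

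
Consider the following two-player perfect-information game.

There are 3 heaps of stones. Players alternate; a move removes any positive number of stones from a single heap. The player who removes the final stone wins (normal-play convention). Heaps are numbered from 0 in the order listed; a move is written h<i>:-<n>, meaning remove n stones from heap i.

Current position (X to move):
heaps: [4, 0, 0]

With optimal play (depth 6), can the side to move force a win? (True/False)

X winning at [(4,0,0)]: True

[(4,0,0)] X move#1: h0:-1:-1/(3,0,0), h0:-2:-1/(2,0,0), h0:-3:-1/(1,0,0), h0:-4:+1/(0,0,0)*
[(0,0,0)] end (terminal -1, O#2); searched (4,0,0) to 6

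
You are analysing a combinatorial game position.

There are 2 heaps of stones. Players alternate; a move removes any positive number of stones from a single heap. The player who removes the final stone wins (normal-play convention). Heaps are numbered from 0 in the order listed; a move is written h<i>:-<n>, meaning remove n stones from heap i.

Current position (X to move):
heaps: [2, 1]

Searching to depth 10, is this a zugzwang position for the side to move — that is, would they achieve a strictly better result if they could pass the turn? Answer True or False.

zugzwang((2,1), X) = False

p1 X@[(2,1)]: h0:-1[(1,1)]+1* h0:-2[(0,1)]-1 h1:-1[(2,0)]-1
p2 O@[(1,1)]: h0:-1[(0,1)]-1* h1:-1[(1,0)]-1
p3 X@[(0,1)]: h1:-1[(0,0)]+1*
p4 O@[(0,0)] terminal -1; root [(2,1)] d10
suppose X passes — search the same position with O to move:
pass> p1 O@[(2,1)]: h0:-1[(1,1)]+1* h0:-2[(0,1)]-1 h1:-1[(2,0)]-1
pass> p2 X@[(1,1)]: h0:-1[(0,1)]-1* h1:-1[(1,0)]-1
pass> p3 O@[(0,1)]: h1:-1[(0,0)]+1*
pass> p4 X@[(0,0)] terminal -1; root [(2,1)] d10
for X: play +1, pass -1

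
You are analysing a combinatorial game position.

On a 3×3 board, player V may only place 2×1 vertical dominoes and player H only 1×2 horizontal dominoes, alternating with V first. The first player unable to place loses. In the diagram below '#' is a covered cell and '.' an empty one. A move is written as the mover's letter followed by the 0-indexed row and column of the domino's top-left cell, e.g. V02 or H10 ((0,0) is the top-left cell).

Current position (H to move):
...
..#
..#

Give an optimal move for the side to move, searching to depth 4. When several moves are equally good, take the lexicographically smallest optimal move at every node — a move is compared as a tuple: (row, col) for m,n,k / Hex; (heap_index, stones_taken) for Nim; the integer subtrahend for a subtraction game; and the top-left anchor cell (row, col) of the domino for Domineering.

ply 1, H at .../..#/..# | H00=-1→##./..#/..#; H01=-1→.##/..#/..#; H10=+1→.../###/..#*; H20=-1→.../..#/###
ply 2: .../###/..# is terminal -1 (V); from .../..#/..# depth 4

H's best at [.../..#/..#]: H10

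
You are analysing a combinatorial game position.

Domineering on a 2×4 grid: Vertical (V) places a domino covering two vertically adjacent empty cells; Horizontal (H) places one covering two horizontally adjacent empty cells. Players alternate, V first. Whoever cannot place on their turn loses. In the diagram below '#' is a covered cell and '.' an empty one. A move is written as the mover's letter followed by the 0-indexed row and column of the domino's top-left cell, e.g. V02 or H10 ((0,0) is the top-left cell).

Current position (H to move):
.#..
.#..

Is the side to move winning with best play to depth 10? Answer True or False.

[.#../.#..] H move#1: H02:+1/.###/.#..*, H12:+1/.#../.###
[.###/.#..] V move#2: V00:-1/####/##..*
[####/##..] H move#3: H12:+1/####/####*
[####/####] end (terminal -1, V#4); searched .#../.#.. to 10

H winning at [.#../.#..]: True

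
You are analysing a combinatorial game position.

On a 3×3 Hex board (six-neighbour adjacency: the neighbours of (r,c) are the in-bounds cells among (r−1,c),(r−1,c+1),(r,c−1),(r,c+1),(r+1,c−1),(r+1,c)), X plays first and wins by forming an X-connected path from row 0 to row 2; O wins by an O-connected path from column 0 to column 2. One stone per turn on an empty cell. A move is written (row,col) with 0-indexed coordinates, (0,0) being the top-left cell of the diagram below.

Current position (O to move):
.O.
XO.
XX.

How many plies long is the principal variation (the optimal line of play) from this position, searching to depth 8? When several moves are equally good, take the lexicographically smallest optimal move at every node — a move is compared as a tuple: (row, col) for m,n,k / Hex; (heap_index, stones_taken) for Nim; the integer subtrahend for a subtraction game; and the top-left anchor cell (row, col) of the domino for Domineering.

p1 O@[.O./XO./XX.]: (0,0)[OO./XO./XX.]+1* (0,2)[.OO/XO./XX.]-1 (1,2)[.O./XOO/XX.]-1 (2,2)[.O./XO./XXO]-1
p2 X@[OO./XO./XX.]: (0,2)[OOX/XO./XX.]-1* (1,2)[OO./XOX/XX.]-1 (2,2)[OO./XO./XXX]-1
p3 O@[OOX/XO./XX.]: (1,2)[OOX/XOO/XX.]+1* (2,2)[OOX/XO./XXO]-1
p4 X@[OOX/XOO/XX.] terminal -1; root [.O./XO./XX.] d8

PV length from [.O./XO./XX.]: 3 plies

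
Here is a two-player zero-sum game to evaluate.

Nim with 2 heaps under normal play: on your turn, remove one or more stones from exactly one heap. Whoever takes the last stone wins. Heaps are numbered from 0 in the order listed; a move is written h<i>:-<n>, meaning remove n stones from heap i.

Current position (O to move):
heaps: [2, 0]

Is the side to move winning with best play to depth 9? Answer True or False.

ply 1, O at (2,0) | h0:-1=-1→(1,0); h0:-2=+1→(0,0)*
ply 2: (0,0) is terminal -1 (X); from (2,0) depth 9

O winning at [(2,0)]: True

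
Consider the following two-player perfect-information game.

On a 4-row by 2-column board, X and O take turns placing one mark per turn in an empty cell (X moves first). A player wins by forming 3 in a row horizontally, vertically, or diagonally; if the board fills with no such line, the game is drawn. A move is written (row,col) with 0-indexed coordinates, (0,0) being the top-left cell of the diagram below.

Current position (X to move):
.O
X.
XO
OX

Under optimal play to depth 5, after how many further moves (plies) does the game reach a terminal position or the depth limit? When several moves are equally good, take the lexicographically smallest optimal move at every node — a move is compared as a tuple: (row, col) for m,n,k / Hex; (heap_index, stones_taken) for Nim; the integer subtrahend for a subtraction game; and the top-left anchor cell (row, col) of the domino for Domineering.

p1 X@[.O/X./XO/OX]: (0,0)[XO/X./XO/OX]+1* (1,1)[.O/XX/XO/OX]+0
p2 O@[XO/X./XO/OX] terminal -1; root [.O/X./XO/OX] d5

PV length from [.O/X./XO/OX]: 1 ply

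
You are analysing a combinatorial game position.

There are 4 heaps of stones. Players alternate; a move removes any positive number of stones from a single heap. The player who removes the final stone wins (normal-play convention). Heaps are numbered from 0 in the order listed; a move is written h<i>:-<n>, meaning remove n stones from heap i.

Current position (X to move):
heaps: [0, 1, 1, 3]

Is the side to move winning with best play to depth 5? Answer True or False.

p1 X@[(0,1,1,3)]: h1:-1[(0,0,1,3)]-1 h2:-1[(0,1,0,3)]-1 h3:-1[(0,1,1,2)]-1 h3:-2[(0,1,1,1)]-1 h3:-3[(0,1,1,0)]+1*
p2 O@[(0,1,1,0)]: h1:-1[(0,0,1,0)]-1* h2:-1[(0,1,0,0)]-1
p3 X@[(0,0,1,0)]: h2:-1[(0,0,0,0)]+1*
p4 O@[(0,0,0,0)] terminal -1; root [(0,1,1,3)] d5

X winning at [(0,1,1,3)]: True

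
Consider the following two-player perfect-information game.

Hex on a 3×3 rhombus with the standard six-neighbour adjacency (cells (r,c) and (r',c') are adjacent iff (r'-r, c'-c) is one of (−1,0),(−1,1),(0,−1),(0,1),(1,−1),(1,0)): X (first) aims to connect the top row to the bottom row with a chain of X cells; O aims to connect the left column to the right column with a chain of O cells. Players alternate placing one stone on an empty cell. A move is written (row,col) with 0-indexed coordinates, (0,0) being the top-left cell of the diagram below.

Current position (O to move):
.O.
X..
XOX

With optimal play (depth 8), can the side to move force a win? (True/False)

p1 O@[.O./X../XOX]: (0,0)[OO./X../XOX]-1* (0,2)[.OO/X../XOX]-1 (1,1)[.O./XO./XOX]-1 (1,2)[.O./X.O/XOX]-1
p2 X@[OO./X../XOX]: (0,2)[OOX/X../XOX]+1* (1,1)[OO./XX./XOX]-1 (1,2)[OO./X.X/XOX]-1
p3 O@[OOX/X../XOX]: (1,1)[OOX/XO./XOX]-1* (1,2)[OOX/X.O/XOX]-1
p4 X@[OOX/XO./XOX]: (1,2)[OOX/XOX/XOX]+1*
p5 O@[OOX/XOX/XOX] terminal -1; root [.O./X../XOX] d8

O winning at [.O./X../XOX]: False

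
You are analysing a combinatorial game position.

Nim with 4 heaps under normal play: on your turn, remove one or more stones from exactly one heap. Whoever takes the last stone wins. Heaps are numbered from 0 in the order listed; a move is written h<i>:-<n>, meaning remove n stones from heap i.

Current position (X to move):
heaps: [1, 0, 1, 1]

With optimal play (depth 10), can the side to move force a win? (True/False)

ply 1, X at (1,0,1,1) | h0:-1=+1→(0,0,1,1)*; h2:-1=+1→(1,0,0,1); h3:-1=+1→(1,0,1,0)
ply 2, O at (0,0,1,1) | h2:-1=-1→(0,0,0,1)*; h3:-1=-1→(0,0,1,0)
ply 3, X at (0,0,0,1) | h3:-1=+1→(0,0,0,0)*
ply 4: (0,0,0,0) is terminal -1 (O); from (1,0,1,1) depth 10

X winning at [(1,0,1,1)]: True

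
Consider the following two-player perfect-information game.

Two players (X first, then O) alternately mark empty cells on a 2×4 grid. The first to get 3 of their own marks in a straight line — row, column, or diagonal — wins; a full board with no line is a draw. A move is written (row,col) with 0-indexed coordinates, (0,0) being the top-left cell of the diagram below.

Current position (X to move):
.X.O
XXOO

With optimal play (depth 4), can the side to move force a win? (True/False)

X winning at [.X.O/XXOO]: False

p1 X@[.X.O/XXOO]: (0,0)[XX.O/XXOO]+0* (0,2)[.XXO/XXOO]+0
p2 O@[XX.O/XXOO]: (0,2)[XXOO/XXOO]+0*
p3 X@[XXOO/XXOO] terminal +0; root [.X.O/XXOO] d4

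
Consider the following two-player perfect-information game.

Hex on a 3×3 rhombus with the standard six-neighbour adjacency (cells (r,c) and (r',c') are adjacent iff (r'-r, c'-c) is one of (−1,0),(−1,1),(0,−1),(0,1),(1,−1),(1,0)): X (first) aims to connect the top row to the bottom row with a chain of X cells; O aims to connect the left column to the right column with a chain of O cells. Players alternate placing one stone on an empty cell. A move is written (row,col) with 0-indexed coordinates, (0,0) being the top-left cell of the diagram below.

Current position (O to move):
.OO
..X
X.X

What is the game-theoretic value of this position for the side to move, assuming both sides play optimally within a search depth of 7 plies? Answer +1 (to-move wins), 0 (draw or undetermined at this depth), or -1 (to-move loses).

ply 1, O at .OO/..X/X.X | (0,0)=+1→OOO/..X/X.X*; (1,0)=+1→.OO/O.X/X.X; (1,1)=+1→.OO/.OX/X.X; (2,1)=+1→.OO/..X/XOX
ply 2: OOO/..X/X.X is terminal -1 (X); from .OO/..X/X.X depth 7

value(.OO/..X/X.X, O) = +1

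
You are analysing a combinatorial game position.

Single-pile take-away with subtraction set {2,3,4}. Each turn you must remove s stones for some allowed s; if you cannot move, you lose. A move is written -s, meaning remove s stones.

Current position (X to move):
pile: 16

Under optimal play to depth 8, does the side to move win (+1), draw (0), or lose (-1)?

value(16, X) = +1

p1 X@[16]: -2[14]-1 -3[13]+1* -4[12]+1
p2 O@[13]: -2[11]-1* -3[10]-1 -4[9]-1
p3 X@[11]: -2[9]-1 -3[8]-1 -4[7]+1*
p4 O@[7]: -2[5]-1* -3[4]-1 -4[3]-1
p5 X@[5]: -2[3]-1 -3[2]-1 -4[1]+1*
p6 O@[1] terminal -1; root [16] d8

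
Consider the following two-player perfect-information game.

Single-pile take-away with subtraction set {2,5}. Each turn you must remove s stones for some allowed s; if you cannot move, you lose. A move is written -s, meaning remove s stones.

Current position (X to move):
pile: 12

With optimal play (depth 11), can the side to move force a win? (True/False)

p1 X@[12]: -2[10]-1 -5[7]+1*
p2 O@[7]: -2[5]-1* -5[2]-1
p3 X@[5]: -2[3]-1 -5[0]+1*
p4 O@[0] terminal -1; root [12] d11

X winning at [12]: True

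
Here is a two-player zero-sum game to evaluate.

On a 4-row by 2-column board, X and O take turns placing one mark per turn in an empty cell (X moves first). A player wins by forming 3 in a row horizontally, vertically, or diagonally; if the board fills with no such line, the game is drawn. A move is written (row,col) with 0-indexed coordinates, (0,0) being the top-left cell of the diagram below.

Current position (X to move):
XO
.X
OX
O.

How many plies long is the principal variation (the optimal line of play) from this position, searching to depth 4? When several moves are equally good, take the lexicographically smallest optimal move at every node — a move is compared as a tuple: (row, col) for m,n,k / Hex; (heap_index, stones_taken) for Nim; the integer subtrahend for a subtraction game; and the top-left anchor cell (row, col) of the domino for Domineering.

PV length from [XO/.X/OX/O.]: 1 ply

ply 1, X at XO/.X/OX/O. | (1,0)=+0→XO/XX/OX/O.; (3,1)=+1→XO/.X/OX/OX*
ply 2: XO/.X/OX/OX is terminal -1 (O); from XO/.X/OX/O. depth 4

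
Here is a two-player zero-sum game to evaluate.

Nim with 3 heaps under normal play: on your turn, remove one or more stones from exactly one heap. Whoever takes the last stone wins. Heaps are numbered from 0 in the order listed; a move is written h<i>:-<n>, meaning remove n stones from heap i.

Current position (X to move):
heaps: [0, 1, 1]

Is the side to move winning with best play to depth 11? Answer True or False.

ply 1, X at (0,1,1) | h1:-1=-1→(0,0,1)*; h2:-1=-1→(0,1,0)
ply 2, O at (0,0,1) | h2:-1=+1→(0,0,0)*
ply 3: (0,0,0) is terminal -1 (X); from (0,1,1) depth 11

X winning at [(0,1,1)]: False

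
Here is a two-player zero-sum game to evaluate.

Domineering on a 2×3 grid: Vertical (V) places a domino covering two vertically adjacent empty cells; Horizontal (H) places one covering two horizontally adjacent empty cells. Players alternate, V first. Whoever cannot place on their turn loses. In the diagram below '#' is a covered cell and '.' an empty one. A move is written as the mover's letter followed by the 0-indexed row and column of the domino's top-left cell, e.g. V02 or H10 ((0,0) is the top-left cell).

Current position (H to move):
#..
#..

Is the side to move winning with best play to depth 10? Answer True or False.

[#../#..] H move#1: H01:+1/###/#..*, H11:+1/#../###
[###/#..] end (terminal -1, V#2); searched #../#.. to 10

H winning at [#../#..]: True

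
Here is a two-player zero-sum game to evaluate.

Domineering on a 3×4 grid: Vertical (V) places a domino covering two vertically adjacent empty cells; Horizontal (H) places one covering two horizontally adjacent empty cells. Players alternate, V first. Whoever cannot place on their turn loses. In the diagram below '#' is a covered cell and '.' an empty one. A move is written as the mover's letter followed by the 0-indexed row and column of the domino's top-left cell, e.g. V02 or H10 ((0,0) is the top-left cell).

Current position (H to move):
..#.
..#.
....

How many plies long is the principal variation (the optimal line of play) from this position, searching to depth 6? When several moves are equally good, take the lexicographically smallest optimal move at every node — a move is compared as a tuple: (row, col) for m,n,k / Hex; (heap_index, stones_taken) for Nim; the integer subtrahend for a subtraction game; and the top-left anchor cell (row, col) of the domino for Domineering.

PV length from [..#./..#./....]: 3 plies

ply 1, H at ..#./..#./.... | H00=-1→###./..#./....; H10=+1→..#./###./....*; H20=-1→..#./..#./##..; H21=-1→..#./..#./.##.; H22=-1→..#./..#./..##
ply 2, V at ..#./###./.... | V03=-1→..##/####/....*; V13=-1→..#./####/...#
ply 3, H at ..##/####/.... | H00=+1→####/####/....*; H20=+1→..##/####/##..; H21=+1→..##/####/.##.; H22=+1→..##/####/..##
ply 4: ####/####/.... is terminal -1 (V); from ..#./..#./.... depth 6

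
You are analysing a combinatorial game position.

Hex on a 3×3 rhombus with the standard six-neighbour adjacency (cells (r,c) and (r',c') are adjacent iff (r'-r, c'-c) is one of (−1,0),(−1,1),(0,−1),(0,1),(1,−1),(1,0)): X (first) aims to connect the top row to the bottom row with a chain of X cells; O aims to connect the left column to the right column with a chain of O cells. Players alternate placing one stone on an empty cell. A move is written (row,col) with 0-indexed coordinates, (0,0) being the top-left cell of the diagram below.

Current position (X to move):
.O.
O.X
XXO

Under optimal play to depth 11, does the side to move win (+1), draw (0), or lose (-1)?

value(.O./O.X/XXO, X) = +1

[.O./O.X/XXO] X move#1: (0,0):-1/XO./O.X/XXO, (0,2):+1/.OX/O.X/XXO*, (1,1):-1/.O./OXX/XXO
[.OX/O.X/XXO] end (terminal -1, O#2); searched .O./O.X/XXO to 11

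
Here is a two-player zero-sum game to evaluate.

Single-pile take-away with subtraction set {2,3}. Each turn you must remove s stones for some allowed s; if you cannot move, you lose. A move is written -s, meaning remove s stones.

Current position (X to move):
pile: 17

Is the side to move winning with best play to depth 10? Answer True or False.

ply 1, X at 17 | -2=+1→15*; -3=-1→14
ply 2, O at 15 | -2=-1→13*; -3=-1→12
ply 3, X at 13 | -2=+1→11*; -3=+1→10
ply 4, O at 11 | -2=-1→9*; -3=-1→8
ply 5, X at 9 | -2=-1→7; -3=+1→6*
ply 6, O at 6 | -2=-1→4*; -3=-1→3
ply 7, X at 4 | -2=-1→2; -3=+1→1*
ply 8: 1 is terminal -1 (O); from 17 depth 10

X winning at [17]: True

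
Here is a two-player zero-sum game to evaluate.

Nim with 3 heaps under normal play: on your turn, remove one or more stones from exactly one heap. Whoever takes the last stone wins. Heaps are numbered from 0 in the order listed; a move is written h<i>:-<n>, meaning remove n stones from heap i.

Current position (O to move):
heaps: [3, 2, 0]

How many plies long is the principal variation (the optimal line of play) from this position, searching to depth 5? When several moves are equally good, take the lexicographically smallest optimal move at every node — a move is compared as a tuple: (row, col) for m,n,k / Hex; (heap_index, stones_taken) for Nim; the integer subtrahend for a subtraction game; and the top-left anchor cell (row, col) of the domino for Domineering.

PV length from [(3,2,0)]: 5 plies

[(3,2,0)] O move#1: h0:-1:+1/(2,2,0)*, h0:-2:-1/(1,2,0), h0:-3:-1/(0,2,0), h1:-1:-1/(3,1,0), h1:-2:-1/(3,0,0)
[(2,2,0)] X move#2: h0:-1:-1/(1,2,0)*, h0:-2:-1/(0,2,0), h1:-1:-1/(2,1,0), h1:-2:-1/(2,0,0)
[(1,2,0)] O move#3: h0:-1:-1/(0,2,0), h1:-1:+1/(1,1,0)*, h1:-2:-1/(1,0,0)
[(1,1,0)] X move#4: h0:-1:-1/(0,1,0)*, h1:-1:-1/(1,0,0)
[(0,1,0)] O move#5: h1:-1:+1/(0,0,0)*
[(0,0,0)] end (terminal -1, X#6); searched (3,2,0) to 5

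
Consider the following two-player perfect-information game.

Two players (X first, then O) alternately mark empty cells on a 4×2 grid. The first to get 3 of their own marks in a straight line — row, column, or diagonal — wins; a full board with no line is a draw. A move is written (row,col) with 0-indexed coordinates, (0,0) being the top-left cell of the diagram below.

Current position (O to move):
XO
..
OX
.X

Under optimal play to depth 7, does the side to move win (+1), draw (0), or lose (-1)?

ply 1, O at XO/../OX/.X | (1,0)=-1→XO/O./OX/.X; (1,1)=+0→XO/.O/OX/.X*; (3,0)=-1→XO/../OX/OX
ply 2, X at XO/.O/OX/.X | (1,0)=+0→XO/XO/OX/.X*; (3,0)=+0→XO/.O/OX/XX
ply 3, O at XO/XO/OX/.X | (3,0)=+0→XO/XO/OX/OX*
ply 4: XO/XO/OX/OX is terminal +0 (X); from XO/../OX/.X depth 7

value(XO/../OX/.X, O) = 0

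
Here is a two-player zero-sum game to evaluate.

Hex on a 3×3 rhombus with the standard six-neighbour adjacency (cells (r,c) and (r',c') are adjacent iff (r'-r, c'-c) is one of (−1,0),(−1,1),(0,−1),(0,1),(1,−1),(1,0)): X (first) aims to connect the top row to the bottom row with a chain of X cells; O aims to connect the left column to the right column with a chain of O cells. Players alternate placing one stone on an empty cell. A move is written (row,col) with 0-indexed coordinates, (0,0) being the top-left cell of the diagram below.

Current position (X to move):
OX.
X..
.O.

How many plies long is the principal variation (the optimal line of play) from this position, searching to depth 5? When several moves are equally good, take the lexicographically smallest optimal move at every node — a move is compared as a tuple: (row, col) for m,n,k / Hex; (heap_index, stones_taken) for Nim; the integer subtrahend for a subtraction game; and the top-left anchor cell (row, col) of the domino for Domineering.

ply 1, X at OX./X../.O. | (0,2)=-1→OXX/X../.O.; (1,1)=-1→OX./XX./.O.; (1,2)=+1→OX./X.X/.O.*; (2,0)=+1→OX./X../XO.; (2,2)=+1→OX./X../.OX
ply 2, O at OX./X.X/.O. | (0,2)=-1→OXO/X.X/.O.*; (1,1)=-1→OX./XOX/.O.; (2,0)=-1→OX./X.X/OO.; (2,2)=-1→OX./X.X/.OO
ply 3, X at OXO/X.X/.O. | (1,1)=+1→OXO/XXX/.O.*; (2,0)=+1→OXO/X.X/XO.; (2,2)=+1→OXO/X.X/.OX
ply 4, O at OXO/XXX/.O. | (2,0)=-1→OXO/XXX/OO.*; (2,2)=-1→OXO/XXX/.OO
ply 5, X at OXO/XXX/OO. | (2,2)=+1→OXO/XXX/OOX*
ply 6: OXO/XXX/OOX is terminal -1 (O); from OX./X../.O. depth 5

PV length from [OX./X../.O.]: 5 plies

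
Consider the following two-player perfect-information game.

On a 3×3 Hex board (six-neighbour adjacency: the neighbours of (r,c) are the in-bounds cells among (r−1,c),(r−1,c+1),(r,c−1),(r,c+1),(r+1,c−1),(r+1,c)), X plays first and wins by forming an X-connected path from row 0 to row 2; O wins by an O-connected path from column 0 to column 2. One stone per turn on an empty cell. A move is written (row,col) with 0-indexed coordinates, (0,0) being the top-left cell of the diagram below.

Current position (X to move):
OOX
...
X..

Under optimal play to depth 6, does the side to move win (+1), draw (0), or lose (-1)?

[OOX/.../X..] X move#1: (1,0):+1/OOX/X../X..*, (1,1):+1/OOX/.X./X.., (1,2):+1/OOX/..X/X.., (2,1):+1/OOX/.../XX., (2,2):+1/OOX/.../X.X
[OOX/X../X..] O move#2: (1,1):-1/OOX/XO./X..*, (1,2):-1/OOX/X.O/X.., (2,1):-1/OOX/X../XO., (2,2):-1/OOX/X../X.O
[OOX/XO./X..] X move#3: (1,2):+1/OOX/XOX/X..*, (2,1):-1/OOX/XO./XX., (2,2):-1/OOX/XO./X.X
[OOX/XOX/X..] O move#4: (2,1):-1/OOX/XOX/XO.*, (2,2):-1/OOX/XOX/X.O
[OOX/XOX/XO.] X move#5: (2,2):+1/OOX/XOX/XOX*
[OOX/XOX/XOX] end (terminal -1, O#6); searched OOX/.../X.. to 6

value(OOX/.../X.., X) = +1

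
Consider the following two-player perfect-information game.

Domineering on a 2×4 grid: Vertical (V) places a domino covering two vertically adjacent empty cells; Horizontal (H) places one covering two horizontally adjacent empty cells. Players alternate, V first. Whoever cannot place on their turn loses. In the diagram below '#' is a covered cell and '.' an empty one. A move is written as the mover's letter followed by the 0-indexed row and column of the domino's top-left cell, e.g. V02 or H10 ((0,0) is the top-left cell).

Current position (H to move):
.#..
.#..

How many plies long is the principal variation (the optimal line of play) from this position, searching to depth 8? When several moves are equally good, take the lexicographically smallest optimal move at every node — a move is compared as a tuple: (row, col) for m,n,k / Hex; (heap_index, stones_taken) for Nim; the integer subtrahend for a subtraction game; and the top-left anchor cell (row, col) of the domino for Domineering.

ply 1, H at .#../.#.. | H02=+1→.###/.#..*; H12=+1→.#../.###
ply 2, V at .###/.#.. | V00=-1→####/##..*
ply 3, H at ####/##.. | H12=+1→####/####*
ply 4: ####/#### is terminal -1 (V); from .#../.#.. depth 8

PV length from [.#../.#..]: 3 plies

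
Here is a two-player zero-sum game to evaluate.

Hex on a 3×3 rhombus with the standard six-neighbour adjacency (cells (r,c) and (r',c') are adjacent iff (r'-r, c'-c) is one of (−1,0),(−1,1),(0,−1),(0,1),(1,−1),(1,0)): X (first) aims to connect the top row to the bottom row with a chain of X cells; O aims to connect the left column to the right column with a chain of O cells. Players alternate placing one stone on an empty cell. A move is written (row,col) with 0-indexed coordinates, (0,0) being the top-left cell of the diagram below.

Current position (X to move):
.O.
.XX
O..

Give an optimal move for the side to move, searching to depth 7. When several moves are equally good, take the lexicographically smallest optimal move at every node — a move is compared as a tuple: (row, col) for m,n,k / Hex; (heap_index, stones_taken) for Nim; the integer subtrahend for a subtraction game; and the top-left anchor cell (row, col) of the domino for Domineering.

[.O./.XX/O..] X move#1: (0,0):+1/XO./.XX/O..*, (0,2):+1/.OX/.XX/O.., (1,0):+1/.O./XXX/O.., (2,1):-1/.O./.XX/OX., (2,2):-1/.O./.XX/O.X
[XO./.XX/O..] O move#2: (0,2):-1/XOO/.XX/O..*, (1,0):-1/XO./OXX/O.., (2,1):-1/XO./.XX/OO., (2,2):-1/XO./.XX/O.O
[XOO/.XX/O..] X move#3: (1,0):+1/XOO/XXX/O..*, (2,1):-1/XOO/.XX/OX., (2,2):-1/XOO/.XX/O.X
[XOO/XXX/O..] O move#4: (2,1):-1/XOO/XXX/OO.*, (2,2):-1/XOO/XXX/O.O
[XOO/XXX/OO.] X move#5: (2,2):+1/XOO/XXX/OOX*
[XOO/XXX/OOX] end (terminal -1, O#6); searched .O./.XX/O.. to 7

X's best at [.O./.XX/O..]: (0,0)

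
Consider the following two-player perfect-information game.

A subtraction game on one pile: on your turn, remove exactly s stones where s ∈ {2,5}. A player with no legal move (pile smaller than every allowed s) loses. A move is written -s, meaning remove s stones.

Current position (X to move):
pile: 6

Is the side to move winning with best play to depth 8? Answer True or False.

X winning at [6]: True

p1 X@[6]: -2[4]+1* -5[1]+1
p2 O@[4]: -2[2]-1*
p3 X@[2]: -2[0]+1*
p4 O@[0] terminal -1; root [6] d8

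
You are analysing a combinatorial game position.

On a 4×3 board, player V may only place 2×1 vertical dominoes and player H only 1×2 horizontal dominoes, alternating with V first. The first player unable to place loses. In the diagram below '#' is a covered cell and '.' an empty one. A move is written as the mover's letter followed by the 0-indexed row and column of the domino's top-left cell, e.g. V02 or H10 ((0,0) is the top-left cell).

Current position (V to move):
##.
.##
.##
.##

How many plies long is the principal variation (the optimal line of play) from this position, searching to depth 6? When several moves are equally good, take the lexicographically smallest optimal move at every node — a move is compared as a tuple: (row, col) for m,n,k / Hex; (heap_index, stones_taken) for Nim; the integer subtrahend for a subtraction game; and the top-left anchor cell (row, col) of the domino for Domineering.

PV length from [##./.##/.##/.##]: 1 ply

p1 V@[##./.##/.##/.##]: V10[##./###/###/.##]+1* V20[##./.##/###/###]+1
p2 H@[##./###/###/.##] terminal -1; root [##./.##/.##/.##] d6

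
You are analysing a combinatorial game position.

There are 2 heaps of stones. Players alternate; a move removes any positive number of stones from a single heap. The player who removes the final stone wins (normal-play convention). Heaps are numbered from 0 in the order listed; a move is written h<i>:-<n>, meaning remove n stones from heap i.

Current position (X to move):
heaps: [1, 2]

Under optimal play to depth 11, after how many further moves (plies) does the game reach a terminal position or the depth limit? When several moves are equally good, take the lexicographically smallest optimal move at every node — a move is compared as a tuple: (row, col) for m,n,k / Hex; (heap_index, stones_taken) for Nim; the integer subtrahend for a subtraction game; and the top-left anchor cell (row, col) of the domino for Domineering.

ply 1, X at (1,2) | h0:-1=-1→(0,2); h1:-1=+1→(1,1)*; h1:-2=-1→(1,0)
ply 2, O at (1,1) | h0:-1=-1→(0,1)*; h1:-1=-1→(1,0)
ply 3, X at (0,1) | h1:-1=+1→(0,0)*
ply 4: (0,0) is terminal -1 (O); from (1,2) depth 11

PV length from [(1,2)]: 3 plies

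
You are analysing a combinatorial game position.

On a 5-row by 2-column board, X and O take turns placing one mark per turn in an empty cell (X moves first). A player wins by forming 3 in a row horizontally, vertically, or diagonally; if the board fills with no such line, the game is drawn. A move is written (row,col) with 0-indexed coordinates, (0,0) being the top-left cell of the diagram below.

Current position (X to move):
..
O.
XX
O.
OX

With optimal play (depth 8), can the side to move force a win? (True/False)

X winning at [../O./XX/O./OX]: True

p1 X@[../O./XX/O./OX]: (0,0)[X./O./XX/O./OX]+0 (0,1)[.X/O./XX/O./OX]+1* (1,1)[../OX/XX/O./OX]+1 (3,1)[../O./XX/OX/OX]+1
p2 O@[.X/O./XX/O./OX]: (0,0)[OX/O./XX/O./OX]-1* (1,1)[.X/OO/XX/O./OX]-1 (3,1)[.X/O./XX/OO/OX]-1
p3 X@[OX/O./XX/O./OX]: (1,1)[OX/OX/XX/O./OX]+1* (3,1)[OX/O./XX/OX/OX]+1
p4 O@[OX/OX/XX/O./OX] terminal -1; root [../O./XX/O./OX] d8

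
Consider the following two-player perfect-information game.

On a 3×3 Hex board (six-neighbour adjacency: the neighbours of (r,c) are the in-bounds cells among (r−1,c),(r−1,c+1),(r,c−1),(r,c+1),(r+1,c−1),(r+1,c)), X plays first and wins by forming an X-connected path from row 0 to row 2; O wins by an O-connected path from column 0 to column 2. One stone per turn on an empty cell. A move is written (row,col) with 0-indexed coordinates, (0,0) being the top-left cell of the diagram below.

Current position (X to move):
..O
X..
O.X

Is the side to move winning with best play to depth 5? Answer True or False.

[..O/X../O.X] X move#1: (0,0):-1/X.O/X../O.X, (0,1):-1/.XO/X../O.X, (1,1):+1/..O/XX./O.X*, (1,2):-1/..O/X.X/O.X, (2,1):-1/..O/X../OXX
[..O/XX./O.X] O move#2: (0,0):-1/O.O/XX./O.X*, (0,1):-1/.OO/XX./O.X, (1,2):-1/..O/XXO/O.X, (2,1):-1/..O/XX./OOX
[O.O/XX./O.X] X move#3: (0,1):+1/OXO/XX./O.X*, (1,2):-1/O.O/XXX/O.X, (2,1):-1/O.O/XX./OXX
[OXO/XX./O.X] O move#4: (1,2):-1/OXO/XXO/O.X*, (2,1):-1/OXO/XX./OOX
[OXO/XXO/O.X] X move#5: (2,1):+1/OXO/XXO/OXX*
[OXO/XXO/OXX] end (terminal -1, O#6); searched ..O/X../O.X to 5

X winning at [..O/X../O.X]: True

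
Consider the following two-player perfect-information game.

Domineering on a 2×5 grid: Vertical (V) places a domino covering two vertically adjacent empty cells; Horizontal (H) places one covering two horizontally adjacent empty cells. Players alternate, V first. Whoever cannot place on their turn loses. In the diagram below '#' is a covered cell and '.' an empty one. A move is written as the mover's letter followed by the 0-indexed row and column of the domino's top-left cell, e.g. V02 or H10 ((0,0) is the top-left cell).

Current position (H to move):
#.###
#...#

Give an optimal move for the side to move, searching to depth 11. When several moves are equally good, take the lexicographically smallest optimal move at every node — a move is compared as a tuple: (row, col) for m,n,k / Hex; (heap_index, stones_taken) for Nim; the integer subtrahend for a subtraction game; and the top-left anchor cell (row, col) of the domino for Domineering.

p1 H@[#.###/#...#]: H11[#.###/###.#]+1* H12[#.###/#.###]-1
p2 V@[#.###/###.#] terminal -1; root [#.###/#...#] d11

H's best at [#.###/#...#]: H11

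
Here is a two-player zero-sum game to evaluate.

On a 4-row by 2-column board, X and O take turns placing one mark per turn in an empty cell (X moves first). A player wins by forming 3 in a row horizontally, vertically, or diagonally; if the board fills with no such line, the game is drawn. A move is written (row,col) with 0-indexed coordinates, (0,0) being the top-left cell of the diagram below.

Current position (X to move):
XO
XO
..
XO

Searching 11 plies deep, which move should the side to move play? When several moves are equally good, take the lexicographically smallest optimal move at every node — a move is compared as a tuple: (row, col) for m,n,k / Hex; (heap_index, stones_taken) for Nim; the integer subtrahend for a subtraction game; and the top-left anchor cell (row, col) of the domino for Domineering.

ply 1, X at XO/XO/../XO | (2,0)=+1→XO/XO/X./XO*; (2,1)=+0→XO/XO/.X/XO
ply 2: XO/XO/X./XO is terminal -1 (O); from XO/XO/../XO depth 11

X's best at [XO/XO/../XO]: (2,0)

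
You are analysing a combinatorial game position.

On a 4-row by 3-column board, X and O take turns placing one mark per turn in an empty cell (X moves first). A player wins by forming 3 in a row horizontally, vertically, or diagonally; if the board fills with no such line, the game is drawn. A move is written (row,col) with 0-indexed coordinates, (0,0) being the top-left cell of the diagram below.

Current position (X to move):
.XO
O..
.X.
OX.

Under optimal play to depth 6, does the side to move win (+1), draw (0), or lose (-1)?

p1 X@[.XO/O../.X./OX.]: (0,0)[XXO/O../.X./OX.]-1 (1,1)[.XO/OX./.X./OX.]+1* (1,2)[.XO/O.X/.X./OX.]-1 (2,0)[.XO/O../XX./OX.]+1 (2,2)[.XO/O../.XX/OX.]-1 (3,2)[.XO/O../.X./OXX]-1
p2 O@[.XO/OX./.X./OX.] terminal -1; root [.XO/O../.X./OX.] d6

value(.XO/O../.X./OX., X) = +1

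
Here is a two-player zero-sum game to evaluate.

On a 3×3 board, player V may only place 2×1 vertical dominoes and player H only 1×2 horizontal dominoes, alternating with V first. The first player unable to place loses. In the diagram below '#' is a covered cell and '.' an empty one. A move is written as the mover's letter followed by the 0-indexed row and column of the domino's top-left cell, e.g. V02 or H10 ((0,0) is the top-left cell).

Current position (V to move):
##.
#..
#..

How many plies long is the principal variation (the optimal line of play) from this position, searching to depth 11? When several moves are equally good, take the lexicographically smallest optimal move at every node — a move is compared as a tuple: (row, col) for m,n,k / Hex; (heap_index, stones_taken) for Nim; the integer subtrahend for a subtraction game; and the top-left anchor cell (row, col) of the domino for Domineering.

[##./#../#..] V move#1: V02:-1/###/#.#/#.., V11:+1/##./##./##.*, V12:+1/##./#.#/#.#
[##./##./##.] end (terminal -1, H#2); searched ##./#../#.. to 11

PV length from [##./#../#..]: 1 ply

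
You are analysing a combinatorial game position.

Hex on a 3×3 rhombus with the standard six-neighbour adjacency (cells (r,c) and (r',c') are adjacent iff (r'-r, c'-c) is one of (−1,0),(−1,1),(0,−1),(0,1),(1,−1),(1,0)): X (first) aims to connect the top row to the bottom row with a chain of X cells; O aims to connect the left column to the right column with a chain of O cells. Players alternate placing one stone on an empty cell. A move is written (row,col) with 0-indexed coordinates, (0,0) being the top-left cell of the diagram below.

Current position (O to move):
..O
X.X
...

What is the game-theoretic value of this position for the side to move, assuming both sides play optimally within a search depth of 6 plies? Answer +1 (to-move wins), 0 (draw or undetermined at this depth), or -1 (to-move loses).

p1 O@[..O/X.X/...]: (0,0)[O.O/X.X/...]-1* (0,1)[.OO/X.X/...]-1 (1,1)[..O/XOX/...]-1 (2,0)[..O/X.X/O..]-1 (2,1)[..O/X.X/.O.]-1 (2,2)[..O/X.X/..O]-1
p2 X@[O.O/X.X/...]: (0,1)[OXO/X.X/...]+1* (1,1)[O.O/XXX/...]-1 (2,0)[O.O/X.X/X..]-1 (2,1)[O.O/X.X/.X.]-1 (2,2)[O.O/X.X/..X]-1
p3 O@[OXO/X.X/...]: (1,1)[OXO/XOX/...]-1* (2,0)[OXO/X.X/O..]-1 (2,1)[OXO/X.X/.O.]-1 (2,2)[OXO/X.X/..O]-1
p4 X@[OXO/XOX/...]: (2,0)[OXO/XOX/X..]+1* (2,1)[OXO/XOX/.X.]-1 (2,2)[OXO/XOX/..X]-1
p5 O@[OXO/XOX/X..] terminal -1; root [..O/X.X/...] d6

value(..O/X.X/..., O) = -1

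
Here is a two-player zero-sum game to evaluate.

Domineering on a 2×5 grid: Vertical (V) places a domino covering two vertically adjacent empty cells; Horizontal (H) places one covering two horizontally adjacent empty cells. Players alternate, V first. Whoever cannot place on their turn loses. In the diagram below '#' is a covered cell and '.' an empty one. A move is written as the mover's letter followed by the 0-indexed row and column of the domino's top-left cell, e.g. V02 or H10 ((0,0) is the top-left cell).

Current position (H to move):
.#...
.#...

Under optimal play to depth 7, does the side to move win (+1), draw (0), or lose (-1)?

value(.#.../.#..., H) = -1

ply 1, H at .#.../.#... | H02=-1→.###./.#...*; H03=-1→.#.##/.#...; H12=-1→.#.../.###.; H13=-1→.#.../.#.##
ply 2, V at .###./.#... | V00=-1→####./##...; V04=+1→.####/.#..#*
ply 3, H at .####/.#..# | H12=-1→.####/.####*
ply 4, V at .####/.#### | V00=+1→#####/#####*
ply 5: #####/##### is terminal -1 (H); from .#.../.#... depth 7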